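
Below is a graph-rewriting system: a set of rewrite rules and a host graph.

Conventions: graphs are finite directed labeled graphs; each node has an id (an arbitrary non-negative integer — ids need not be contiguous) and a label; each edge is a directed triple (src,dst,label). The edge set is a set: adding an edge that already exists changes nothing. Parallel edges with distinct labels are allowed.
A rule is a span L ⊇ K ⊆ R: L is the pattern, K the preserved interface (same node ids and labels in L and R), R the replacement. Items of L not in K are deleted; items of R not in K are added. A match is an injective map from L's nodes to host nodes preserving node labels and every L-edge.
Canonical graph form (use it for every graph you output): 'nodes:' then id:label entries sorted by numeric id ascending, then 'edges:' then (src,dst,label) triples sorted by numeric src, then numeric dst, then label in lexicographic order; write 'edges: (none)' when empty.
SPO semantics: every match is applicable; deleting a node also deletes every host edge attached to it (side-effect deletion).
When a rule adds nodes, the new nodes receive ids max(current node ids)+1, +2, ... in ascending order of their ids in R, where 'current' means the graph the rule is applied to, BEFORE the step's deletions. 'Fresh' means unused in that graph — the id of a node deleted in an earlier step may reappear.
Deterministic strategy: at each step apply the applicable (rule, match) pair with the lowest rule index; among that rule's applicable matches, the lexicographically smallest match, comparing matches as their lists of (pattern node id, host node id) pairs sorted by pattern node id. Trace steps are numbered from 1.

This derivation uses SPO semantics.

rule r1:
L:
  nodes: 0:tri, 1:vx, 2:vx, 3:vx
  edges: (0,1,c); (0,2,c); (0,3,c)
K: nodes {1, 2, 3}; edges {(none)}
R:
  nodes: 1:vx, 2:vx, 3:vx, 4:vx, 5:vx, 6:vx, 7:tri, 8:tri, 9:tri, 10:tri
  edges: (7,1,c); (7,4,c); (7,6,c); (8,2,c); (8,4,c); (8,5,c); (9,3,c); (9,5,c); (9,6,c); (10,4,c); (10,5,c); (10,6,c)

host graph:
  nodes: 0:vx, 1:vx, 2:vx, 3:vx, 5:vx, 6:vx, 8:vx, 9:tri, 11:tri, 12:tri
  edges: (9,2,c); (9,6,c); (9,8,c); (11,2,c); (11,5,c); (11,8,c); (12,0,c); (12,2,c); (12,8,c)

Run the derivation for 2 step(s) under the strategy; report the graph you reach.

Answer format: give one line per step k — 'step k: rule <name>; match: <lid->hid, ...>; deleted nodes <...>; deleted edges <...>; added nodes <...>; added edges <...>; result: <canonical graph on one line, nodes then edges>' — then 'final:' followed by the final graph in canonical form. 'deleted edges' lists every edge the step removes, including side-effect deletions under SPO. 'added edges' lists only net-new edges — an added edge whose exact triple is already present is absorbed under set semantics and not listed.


step 1: rule r1; match: 0->9, 1->2, 2->6, 3->8; deleted nodes 9; deleted edges (9,2,c); (9,6,c); (9,8,c); added nodes 13, 14, 15, 16, 17, 18, 19; added edges (16,2,c); (16,13,c); (16,15,c); (17,6,c); (17,13,c); (17,14,c); (18,8,c); (18,14,c); (18,15,c); (19,13,c); (19,14,c); (19,15,c); result: nodes: 0:vx, 1:vx, 2:vx, 3:vx, 5:vx, 6:vx, 8:vx, 11:tri, 12:tri, 13:vx, 14:vx, 15:vx, 16:tri, 17:tri, 18:tri, 19:tri edges: (11,2,c); (11,5,c); (11,8,c); (12,0,c); (12,2,c); (12,8,c); (16,2,c); (16,13,c); (16,15,c); (17,6,c); (17,13,c); (17,14,c); (18,8,c); (18,14,c); (18,15,c); (19,13,c); (19,14,c); (19,15,c)
step 2: rule r1; match: 0->11, 1->2, 2->5, 3->8; deleted nodes 11; deleted edges (11,2,c); (11,5,c); (11,8,c); added nodes 20, 21, 22, 23, 24, 25, 26; added edges (23,2,c); (23,20,c); (23,22,c); (24,5,c); (24,20,c); (24,21,c); (25,8,c); (25,21,c); (25,22,c); (26,20,c); (26,21,c); (26,22,c); result: nodes: 0:vx, 1:vx, 2:vx, 3:vx, 5:vx, 6:vx, 8:vx, 12:tri, 13:vx, 14:vx, 15:vx, 16:tri, 17:tri, 18:tri, 19:tri, 20:vx, 21:vx, 22:vx, 23:tri, 24:tri, 25:tri, 26:tri edges: (12,0,c); (12,2,c); (12,8,c); (16,2,c); (16,13,c); (16,15,c); (17,6,c); (17,13,c); (17,14,c); (18,8,c); (18,14,c); (18,15,c); (19,13,c); (19,14,c); (19,15,c); (23,2,c); (23,20,c); (23,22,c); (24,5,c); (24,20,c); (24,21,c); (25,8,c); (25,21,c); (25,22,c); (26,20,c); (26,21,c); (26,22,c)
final:
nodes: 0:vx, 1:vx, 2:vx, 3:vx, 5:vx, 6:vx, 8:vx, 12:tri, 13:vx, 14:vx, 15:vx, 16:tri, 17:tri, 18:tri, 19:tri, 20:vx, 21:vx, 22:vx, 23:tri, 24:tri, 25:tri, 26:tri
edges: (12,0,c); (12,2,c); (12,8,c); (16,2,c); (16,13,c); (16,15,c); (17,6,c); (17,13,c); (17,14,c); (18,8,c); (18,14,c); (18,15,c); (19,13,c); (19,14,c); (19,15,c); (23,2,c); (23,20,c); (23,22,c); (24,5,c); (24,20,c); (24,21,c); (25,8,c); (25,21,c); (25,22,c); (26,20,c); (26,21,c); (26,22,c)


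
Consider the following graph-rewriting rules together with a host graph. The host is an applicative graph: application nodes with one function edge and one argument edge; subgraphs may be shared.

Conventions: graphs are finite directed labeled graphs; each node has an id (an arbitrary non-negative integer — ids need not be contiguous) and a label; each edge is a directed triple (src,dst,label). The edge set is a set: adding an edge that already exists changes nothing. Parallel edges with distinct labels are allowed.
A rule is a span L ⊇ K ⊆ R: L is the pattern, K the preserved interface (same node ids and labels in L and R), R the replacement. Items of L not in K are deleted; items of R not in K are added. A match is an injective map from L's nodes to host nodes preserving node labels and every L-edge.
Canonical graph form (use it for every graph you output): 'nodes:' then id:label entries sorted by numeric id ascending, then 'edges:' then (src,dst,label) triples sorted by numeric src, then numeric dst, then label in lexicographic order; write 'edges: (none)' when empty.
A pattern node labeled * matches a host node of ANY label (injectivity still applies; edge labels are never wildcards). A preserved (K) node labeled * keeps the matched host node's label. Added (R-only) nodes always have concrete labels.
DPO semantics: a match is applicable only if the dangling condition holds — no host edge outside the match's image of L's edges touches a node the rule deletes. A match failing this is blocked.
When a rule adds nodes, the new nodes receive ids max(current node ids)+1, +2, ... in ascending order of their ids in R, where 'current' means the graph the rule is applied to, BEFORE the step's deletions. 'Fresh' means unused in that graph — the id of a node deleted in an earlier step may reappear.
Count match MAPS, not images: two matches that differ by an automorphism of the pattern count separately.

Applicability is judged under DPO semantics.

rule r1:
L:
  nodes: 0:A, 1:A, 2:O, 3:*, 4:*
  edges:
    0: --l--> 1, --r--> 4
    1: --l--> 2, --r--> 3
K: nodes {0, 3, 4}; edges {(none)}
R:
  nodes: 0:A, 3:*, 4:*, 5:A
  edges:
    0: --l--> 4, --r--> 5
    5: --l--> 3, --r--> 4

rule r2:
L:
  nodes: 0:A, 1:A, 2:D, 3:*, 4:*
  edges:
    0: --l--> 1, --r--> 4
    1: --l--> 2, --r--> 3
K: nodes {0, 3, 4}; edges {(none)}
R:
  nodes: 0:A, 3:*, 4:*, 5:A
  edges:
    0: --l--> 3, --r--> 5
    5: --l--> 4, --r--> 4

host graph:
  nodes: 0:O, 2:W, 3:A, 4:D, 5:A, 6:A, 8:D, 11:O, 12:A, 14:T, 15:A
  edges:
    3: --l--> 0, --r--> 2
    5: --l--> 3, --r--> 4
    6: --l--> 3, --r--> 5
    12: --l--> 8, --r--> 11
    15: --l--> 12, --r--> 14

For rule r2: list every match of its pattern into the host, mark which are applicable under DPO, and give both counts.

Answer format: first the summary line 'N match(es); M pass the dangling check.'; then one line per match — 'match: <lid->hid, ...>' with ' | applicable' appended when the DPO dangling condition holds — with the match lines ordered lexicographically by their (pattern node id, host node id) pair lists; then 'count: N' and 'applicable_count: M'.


1 match(es); 1 pass the dangling check.
match: 0->15, 1->12, 2->8, 3->11, 4->14 | applicable
count: 1
applicable_count: 1


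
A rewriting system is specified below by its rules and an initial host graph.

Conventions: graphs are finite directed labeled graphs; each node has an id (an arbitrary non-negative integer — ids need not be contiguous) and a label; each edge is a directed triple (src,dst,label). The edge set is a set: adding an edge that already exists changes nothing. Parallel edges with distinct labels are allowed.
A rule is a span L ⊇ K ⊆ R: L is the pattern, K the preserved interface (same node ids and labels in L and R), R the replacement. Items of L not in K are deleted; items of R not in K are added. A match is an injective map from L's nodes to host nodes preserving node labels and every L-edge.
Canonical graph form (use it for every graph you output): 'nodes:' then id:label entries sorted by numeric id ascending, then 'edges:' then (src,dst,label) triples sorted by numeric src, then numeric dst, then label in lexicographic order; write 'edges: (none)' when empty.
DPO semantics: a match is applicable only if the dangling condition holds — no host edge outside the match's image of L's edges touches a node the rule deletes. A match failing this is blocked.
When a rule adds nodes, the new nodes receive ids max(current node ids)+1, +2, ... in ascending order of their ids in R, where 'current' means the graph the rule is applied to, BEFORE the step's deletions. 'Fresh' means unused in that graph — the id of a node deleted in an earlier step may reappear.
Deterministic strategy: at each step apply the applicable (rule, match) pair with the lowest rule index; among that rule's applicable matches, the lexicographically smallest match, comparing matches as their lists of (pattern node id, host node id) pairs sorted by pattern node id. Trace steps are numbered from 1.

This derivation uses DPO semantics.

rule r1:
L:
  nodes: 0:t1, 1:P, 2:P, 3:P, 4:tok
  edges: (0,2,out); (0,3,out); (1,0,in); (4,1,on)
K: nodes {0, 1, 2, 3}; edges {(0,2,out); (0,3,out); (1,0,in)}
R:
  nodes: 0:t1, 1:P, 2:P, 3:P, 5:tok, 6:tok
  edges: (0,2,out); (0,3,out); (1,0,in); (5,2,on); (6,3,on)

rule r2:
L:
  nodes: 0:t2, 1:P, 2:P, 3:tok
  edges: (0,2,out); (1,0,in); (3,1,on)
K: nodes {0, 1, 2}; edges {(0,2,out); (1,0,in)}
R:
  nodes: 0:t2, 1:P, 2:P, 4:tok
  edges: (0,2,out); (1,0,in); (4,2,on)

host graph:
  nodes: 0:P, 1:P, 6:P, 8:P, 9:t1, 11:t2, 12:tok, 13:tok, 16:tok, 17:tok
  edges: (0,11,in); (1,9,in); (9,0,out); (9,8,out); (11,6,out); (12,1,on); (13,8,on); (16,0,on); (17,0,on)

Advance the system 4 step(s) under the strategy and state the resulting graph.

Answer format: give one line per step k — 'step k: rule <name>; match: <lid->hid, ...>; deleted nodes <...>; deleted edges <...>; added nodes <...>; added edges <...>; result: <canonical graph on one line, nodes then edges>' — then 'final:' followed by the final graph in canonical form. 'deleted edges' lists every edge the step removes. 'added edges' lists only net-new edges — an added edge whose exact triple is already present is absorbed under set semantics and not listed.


step 1: rule r1; match: 0->9, 1->1, 2->0, 3->8, 4->12; deleted nodes 12; deleted edges (12,1,on); added nodes 18, 19; added edges (18,0,on); (19,8,on); result: nodes: 0:P, 1:P, 6:P, 8:P, 9:t1, 11:t2, 13:tok, 16:tok, 17:tok, 18:tok, 19:tok edges: (0,11,in); (1,9,in); (9,0,out); (9,8,out); (11,6,out); (13,8,on); (16,0,on); (17,0,on); (18,0,on); (19,8,on)
step 2: rule r2; match: 0->11, 1->0, 2->6, 3->16; deleted nodes 16; deleted edges (16,0,on); added nodes 20; added edges (20,6,on); result: nodes: 0:P, 1:P, 6:P, 8:P, 9:t1, 11:t2, 13:tok, 17:tok, 18:tok, 19:tok, 20:tok edges: (0,11,in); (1,9,in); (9,0,out); (9,8,out); (11,6,out); (13,8,on); (17,0,on); (18,0,on); (19,8,on); (20,6,on)
step 3: rule r2; match: 0->11, 1->0, 2->6, 3->17; deleted nodes 17; deleted edges (17,0,on); added nodes 21; added edges (21,6,on); result: nodes: 0:P, 1:P, 6:P, 8:P, 9:t1, 11:t2, 13:tok, 18:tok, 19:tok, 20:tok, 21:tok edges: (0,11,in); (1,9,in); (9,0,out); (9,8,out); (11,6,out); (13,8,on); (18,0,on); (19,8,on); (20,6,on); (21,6,on)
step 4: rule r2; match: 0->11, 1->0, 2->6, 3->18; deleted nodes 18; deleted edges (18,0,on); added nodes 22; added edges (22,6,on); result: nodes: 0:P, 1:P, 6:P, 8:P, 9:t1, 11:t2, 13:tok, 19:tok, 20:tok, 21:tok, 22:tok edges: (0,11,in); (1,9,in); (9,0,out); (9,8,out); (11,6,out); (13,8,on); (19,8,on); (20,6,on); (21,6,on); (22,6,on)
final:
nodes: 0:P, 1:P, 6:P, 8:P, 9:t1, 11:t2, 13:tok, 19:tok, 20:tok, 21:tok, 22:tok
edges: (0,11,in); (1,9,in); (9,0,out); (9,8,out); (11,6,out); (13,8,on); (19,8,on); (20,6,on); (21,6,on); (22,6,on)


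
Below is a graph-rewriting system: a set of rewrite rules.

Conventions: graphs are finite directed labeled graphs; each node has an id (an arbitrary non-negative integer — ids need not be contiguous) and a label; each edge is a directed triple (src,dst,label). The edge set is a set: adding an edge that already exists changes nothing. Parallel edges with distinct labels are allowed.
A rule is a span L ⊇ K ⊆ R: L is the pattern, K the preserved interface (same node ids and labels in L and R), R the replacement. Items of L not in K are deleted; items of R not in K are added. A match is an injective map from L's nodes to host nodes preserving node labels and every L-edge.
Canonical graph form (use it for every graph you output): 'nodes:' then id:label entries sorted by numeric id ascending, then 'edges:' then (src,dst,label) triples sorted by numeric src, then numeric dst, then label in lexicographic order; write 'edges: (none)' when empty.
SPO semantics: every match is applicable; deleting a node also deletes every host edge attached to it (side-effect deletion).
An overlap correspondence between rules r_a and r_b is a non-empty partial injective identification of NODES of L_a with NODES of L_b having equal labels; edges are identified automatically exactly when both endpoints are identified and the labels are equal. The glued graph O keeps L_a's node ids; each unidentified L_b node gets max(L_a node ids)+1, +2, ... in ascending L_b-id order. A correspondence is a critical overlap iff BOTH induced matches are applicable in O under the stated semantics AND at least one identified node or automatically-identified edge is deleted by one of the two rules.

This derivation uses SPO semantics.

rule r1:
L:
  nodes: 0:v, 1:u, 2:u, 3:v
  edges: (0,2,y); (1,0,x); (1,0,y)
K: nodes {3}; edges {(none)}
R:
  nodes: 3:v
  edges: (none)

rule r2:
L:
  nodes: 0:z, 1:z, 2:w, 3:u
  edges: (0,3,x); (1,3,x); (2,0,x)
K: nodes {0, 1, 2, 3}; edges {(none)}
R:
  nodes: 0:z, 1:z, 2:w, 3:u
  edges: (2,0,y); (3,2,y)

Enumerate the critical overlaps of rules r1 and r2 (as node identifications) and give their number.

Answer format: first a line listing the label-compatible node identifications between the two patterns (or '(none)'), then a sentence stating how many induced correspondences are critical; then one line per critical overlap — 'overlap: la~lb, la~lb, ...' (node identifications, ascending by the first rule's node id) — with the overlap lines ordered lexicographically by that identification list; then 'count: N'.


label-compatible node identifications between L(r1) and L(r2): 1~3, 2~3
2 of the induced correspondences are critical overlaps of r1 and r2.
overlap: 1~3
overlap: 2~3
count: 2


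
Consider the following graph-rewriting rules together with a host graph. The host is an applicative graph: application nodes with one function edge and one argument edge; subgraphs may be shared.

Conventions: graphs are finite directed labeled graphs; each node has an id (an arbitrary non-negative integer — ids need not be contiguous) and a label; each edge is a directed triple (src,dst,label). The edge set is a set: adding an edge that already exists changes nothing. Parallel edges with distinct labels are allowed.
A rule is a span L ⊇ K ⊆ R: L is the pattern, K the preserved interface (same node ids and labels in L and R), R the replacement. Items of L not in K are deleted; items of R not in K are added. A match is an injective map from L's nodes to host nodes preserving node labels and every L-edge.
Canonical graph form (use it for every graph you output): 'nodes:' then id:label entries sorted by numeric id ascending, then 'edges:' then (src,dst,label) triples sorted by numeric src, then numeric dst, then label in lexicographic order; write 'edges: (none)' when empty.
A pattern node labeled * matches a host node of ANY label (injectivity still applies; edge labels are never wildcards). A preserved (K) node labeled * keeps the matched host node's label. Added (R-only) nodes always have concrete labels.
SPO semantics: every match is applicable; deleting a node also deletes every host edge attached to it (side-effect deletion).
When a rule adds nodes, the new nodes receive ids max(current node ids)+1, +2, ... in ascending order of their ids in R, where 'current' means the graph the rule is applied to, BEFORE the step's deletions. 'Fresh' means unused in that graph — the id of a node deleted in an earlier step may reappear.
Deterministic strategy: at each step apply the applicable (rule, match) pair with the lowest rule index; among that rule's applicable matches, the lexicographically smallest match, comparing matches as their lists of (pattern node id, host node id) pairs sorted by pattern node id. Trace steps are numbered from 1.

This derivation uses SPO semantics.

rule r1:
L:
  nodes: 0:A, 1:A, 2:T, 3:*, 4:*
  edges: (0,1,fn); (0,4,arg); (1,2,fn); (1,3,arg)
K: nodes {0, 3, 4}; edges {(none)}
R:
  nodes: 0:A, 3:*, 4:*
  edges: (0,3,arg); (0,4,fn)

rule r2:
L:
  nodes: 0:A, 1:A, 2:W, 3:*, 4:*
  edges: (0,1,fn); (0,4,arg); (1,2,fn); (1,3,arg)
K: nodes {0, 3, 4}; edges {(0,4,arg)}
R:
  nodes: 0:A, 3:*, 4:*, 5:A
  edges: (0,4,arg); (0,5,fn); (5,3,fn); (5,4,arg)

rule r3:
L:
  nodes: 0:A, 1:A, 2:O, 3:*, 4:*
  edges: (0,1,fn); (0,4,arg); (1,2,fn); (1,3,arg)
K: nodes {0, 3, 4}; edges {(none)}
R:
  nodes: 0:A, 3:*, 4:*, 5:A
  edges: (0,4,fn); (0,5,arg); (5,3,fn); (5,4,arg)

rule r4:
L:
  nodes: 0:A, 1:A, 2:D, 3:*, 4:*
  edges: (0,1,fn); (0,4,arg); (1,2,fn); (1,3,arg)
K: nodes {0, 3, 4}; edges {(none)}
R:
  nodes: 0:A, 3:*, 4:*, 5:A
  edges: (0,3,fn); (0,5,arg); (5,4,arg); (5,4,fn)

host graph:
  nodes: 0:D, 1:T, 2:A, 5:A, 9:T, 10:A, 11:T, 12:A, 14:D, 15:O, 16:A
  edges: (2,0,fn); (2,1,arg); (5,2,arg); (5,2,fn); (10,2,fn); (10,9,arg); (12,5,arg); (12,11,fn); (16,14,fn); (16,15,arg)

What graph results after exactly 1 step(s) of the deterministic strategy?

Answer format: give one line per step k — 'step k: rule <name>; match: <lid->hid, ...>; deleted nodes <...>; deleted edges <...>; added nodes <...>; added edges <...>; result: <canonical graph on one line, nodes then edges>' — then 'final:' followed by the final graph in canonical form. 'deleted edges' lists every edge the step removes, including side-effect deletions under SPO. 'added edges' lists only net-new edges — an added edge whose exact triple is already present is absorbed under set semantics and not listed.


step 1: rule r4; match: 0->10, 1->2, 2->0, 3->1, 4->9; deleted nodes 0, 2; deleted edges (2,0,fn); (2,1,arg); (5,2,arg); (5,2,fn); (10,2,fn); (10,9,arg); added nodes 17; added edges (10,1,fn); (10,17,arg); (17,9,arg); (17,9,fn); result: nodes: 1:T, 5:A, 9:T, 10:A, 11:T, 12:A, 14:D, 15:O, 16:A, 17:A edges: (10,1,fn); (10,17,arg); (12,5,arg); (12,11,fn); (16,14,fn); (16,15,arg); (17,9,arg); (17,9,fn)
final:
nodes: 1:T, 5:A, 9:T, 10:A, 11:T, 12:A, 14:D, 15:O, 16:A, 17:A
edges: (10,1,fn); (10,17,arg); (12,5,arg); (12,11,fn); (16,14,fn); (16,15,arg); (17,9,arg); (17,9,fn)


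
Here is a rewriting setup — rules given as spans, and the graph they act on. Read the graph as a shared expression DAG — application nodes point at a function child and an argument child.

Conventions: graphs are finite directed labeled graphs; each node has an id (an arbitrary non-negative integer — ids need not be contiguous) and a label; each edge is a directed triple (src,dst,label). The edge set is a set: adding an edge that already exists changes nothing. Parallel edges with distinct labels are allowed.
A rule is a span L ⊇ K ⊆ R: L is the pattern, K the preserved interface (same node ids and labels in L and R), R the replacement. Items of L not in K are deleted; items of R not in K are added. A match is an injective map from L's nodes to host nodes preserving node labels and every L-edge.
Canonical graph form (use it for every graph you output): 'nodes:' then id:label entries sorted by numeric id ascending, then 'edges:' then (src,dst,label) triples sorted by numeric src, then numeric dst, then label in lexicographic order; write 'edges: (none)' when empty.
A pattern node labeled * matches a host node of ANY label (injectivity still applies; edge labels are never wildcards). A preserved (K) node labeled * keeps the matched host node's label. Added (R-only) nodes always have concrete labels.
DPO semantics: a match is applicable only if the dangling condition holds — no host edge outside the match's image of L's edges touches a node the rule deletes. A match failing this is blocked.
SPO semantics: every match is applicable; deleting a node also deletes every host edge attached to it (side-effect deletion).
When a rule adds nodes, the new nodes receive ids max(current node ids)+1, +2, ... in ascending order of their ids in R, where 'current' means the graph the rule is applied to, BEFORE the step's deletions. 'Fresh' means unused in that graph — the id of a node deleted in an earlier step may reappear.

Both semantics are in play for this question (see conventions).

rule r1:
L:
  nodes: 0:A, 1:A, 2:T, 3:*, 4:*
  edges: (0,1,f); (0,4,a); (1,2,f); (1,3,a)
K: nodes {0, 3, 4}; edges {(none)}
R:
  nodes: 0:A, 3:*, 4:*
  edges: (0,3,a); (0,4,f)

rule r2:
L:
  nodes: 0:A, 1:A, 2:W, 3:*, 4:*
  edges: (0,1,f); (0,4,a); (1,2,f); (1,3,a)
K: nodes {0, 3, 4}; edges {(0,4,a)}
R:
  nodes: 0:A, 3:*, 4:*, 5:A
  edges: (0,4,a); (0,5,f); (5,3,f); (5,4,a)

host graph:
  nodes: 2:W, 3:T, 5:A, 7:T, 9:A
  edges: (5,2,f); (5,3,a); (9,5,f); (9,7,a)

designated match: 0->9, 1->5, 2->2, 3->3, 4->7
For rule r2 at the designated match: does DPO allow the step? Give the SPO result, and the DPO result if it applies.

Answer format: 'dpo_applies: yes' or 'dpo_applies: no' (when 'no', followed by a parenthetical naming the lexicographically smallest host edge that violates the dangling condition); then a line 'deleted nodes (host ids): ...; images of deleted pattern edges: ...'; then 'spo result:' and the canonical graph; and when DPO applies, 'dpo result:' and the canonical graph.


dpo_applies: yes
deleted nodes (host ids): 2, 5; images of deleted pattern edges: (5,2,f); (5,3,a); (9,5,f)
spo result:
nodes: 3:T, 7:T, 9:A, 10:A
edges: (9,7,a); (9,10,f); (10,3,f); (10,7,a)
dpo result:
nodes: 3:T, 7:T, 9:A, 10:A
edges: (9,7,a); (9,10,f); (10,3,f); (10,7,a)


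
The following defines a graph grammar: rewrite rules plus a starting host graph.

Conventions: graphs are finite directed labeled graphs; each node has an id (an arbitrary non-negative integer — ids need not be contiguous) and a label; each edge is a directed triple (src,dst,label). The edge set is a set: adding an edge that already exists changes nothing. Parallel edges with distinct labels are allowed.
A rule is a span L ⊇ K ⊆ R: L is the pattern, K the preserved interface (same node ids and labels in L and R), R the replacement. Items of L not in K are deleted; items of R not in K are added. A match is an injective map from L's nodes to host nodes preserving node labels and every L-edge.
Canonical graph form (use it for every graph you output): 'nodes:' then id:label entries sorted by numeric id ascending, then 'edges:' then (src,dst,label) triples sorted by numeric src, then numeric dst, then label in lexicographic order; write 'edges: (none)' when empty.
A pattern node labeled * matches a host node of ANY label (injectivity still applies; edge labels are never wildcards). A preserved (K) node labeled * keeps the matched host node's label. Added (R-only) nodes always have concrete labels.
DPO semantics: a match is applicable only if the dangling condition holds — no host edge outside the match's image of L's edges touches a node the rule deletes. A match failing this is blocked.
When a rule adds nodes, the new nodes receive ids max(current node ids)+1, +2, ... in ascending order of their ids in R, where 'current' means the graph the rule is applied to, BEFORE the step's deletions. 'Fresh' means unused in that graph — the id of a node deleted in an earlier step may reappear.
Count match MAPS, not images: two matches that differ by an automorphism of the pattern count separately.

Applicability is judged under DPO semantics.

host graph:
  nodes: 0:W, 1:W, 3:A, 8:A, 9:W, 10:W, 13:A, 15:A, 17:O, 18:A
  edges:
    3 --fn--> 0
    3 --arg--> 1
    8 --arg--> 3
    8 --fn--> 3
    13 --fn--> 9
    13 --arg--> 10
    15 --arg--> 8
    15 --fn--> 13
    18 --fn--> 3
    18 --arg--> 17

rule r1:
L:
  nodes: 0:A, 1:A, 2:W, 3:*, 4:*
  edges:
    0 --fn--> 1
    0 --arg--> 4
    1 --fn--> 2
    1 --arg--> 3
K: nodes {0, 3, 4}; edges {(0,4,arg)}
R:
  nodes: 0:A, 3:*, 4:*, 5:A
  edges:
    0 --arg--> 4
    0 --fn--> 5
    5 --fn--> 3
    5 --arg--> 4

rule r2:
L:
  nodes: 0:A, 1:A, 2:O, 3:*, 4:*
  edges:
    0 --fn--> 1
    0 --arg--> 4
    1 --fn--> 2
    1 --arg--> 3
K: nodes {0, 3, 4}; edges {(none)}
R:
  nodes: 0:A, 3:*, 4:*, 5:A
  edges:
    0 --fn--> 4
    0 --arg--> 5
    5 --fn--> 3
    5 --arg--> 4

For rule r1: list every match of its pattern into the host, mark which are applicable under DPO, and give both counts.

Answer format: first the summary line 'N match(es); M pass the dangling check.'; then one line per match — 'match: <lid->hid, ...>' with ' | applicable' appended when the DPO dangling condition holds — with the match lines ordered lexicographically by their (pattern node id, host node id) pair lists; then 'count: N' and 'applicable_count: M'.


2 match(es); 1 pass the dangling check.
match: 0->15, 1->13, 2->9, 3->10, 4->8 | applicable
match: 0->18, 1->3, 2->0, 3->1, 4->17
count: 2
applicable_count: 1


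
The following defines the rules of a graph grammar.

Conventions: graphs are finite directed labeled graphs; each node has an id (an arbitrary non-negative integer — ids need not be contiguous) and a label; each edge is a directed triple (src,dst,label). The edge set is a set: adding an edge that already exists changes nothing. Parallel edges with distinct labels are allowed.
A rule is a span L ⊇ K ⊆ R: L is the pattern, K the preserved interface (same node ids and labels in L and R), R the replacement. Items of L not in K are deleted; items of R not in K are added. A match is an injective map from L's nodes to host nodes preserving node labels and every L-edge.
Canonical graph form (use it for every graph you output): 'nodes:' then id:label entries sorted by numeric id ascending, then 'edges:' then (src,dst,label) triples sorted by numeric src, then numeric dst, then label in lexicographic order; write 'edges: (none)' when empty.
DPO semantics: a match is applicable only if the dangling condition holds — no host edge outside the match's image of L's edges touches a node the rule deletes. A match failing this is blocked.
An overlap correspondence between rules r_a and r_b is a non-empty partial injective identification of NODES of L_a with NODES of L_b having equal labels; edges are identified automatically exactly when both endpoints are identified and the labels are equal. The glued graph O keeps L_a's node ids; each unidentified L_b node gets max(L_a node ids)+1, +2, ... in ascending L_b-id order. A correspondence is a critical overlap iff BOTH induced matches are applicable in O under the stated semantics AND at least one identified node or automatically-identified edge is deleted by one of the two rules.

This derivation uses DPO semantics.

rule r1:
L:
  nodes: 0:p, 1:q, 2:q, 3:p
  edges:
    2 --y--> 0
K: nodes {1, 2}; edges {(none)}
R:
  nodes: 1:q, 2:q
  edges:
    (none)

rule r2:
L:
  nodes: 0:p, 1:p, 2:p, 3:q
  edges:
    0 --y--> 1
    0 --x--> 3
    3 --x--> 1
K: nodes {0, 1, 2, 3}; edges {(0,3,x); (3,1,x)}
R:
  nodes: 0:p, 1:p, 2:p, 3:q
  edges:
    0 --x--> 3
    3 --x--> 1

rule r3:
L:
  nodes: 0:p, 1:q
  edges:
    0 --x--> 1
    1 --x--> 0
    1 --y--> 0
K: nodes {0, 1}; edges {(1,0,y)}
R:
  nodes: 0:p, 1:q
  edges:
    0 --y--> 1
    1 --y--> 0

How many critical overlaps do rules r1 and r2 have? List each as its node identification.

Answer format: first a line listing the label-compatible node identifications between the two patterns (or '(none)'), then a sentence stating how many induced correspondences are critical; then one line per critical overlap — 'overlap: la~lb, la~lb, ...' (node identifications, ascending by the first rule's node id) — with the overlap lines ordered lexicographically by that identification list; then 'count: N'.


label-compatible node identifications between L(r1) and L(r2): 0~0, 0~1, 0~2, 1~3, 2~3, 3~0, 3~1, 3~2
6 of the induced correspondences are critical overlaps of r1 and r2.
overlap: 0~2
overlap: 0~2, 1~3
overlap: 0~2, 2~3
overlap: 1~3, 3~2
overlap: 2~3, 3~2
overlap: 3~2
count: 6


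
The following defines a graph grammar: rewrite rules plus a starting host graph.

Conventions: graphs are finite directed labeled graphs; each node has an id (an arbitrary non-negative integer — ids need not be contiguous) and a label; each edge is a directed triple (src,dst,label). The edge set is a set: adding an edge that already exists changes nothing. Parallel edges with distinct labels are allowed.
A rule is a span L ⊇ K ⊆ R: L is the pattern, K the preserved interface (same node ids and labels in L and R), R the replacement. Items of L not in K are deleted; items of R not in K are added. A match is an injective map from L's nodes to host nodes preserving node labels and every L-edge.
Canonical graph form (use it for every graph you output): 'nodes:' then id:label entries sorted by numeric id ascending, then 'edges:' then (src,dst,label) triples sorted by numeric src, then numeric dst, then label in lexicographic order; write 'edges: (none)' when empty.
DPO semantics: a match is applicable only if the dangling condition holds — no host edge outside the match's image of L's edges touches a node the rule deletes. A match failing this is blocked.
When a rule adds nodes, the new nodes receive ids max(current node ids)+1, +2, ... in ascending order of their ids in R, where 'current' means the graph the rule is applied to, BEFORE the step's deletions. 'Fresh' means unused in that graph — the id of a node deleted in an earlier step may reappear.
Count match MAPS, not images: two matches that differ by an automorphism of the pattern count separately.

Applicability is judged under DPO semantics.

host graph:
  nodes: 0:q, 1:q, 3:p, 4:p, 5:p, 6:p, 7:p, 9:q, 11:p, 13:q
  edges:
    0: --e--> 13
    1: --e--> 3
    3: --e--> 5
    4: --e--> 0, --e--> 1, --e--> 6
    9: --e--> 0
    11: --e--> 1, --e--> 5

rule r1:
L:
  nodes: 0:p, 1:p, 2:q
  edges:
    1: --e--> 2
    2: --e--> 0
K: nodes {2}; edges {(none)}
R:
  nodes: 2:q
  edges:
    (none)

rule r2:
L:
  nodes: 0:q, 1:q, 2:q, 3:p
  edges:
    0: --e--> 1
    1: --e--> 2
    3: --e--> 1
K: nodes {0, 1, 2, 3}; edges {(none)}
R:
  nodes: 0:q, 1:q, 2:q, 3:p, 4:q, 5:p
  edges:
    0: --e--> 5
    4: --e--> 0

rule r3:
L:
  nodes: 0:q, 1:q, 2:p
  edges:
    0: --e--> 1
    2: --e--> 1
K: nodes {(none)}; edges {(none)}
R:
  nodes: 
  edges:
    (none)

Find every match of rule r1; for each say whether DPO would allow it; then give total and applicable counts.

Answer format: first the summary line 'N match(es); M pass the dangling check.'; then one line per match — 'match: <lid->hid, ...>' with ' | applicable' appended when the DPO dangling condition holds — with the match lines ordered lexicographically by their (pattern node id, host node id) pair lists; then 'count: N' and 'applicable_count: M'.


2 match(es); 0 pass the dangling check.
match: 0->3, 1->4, 2->1
match: 0->3, 1->11, 2->1
count: 2
applicable_count: 0


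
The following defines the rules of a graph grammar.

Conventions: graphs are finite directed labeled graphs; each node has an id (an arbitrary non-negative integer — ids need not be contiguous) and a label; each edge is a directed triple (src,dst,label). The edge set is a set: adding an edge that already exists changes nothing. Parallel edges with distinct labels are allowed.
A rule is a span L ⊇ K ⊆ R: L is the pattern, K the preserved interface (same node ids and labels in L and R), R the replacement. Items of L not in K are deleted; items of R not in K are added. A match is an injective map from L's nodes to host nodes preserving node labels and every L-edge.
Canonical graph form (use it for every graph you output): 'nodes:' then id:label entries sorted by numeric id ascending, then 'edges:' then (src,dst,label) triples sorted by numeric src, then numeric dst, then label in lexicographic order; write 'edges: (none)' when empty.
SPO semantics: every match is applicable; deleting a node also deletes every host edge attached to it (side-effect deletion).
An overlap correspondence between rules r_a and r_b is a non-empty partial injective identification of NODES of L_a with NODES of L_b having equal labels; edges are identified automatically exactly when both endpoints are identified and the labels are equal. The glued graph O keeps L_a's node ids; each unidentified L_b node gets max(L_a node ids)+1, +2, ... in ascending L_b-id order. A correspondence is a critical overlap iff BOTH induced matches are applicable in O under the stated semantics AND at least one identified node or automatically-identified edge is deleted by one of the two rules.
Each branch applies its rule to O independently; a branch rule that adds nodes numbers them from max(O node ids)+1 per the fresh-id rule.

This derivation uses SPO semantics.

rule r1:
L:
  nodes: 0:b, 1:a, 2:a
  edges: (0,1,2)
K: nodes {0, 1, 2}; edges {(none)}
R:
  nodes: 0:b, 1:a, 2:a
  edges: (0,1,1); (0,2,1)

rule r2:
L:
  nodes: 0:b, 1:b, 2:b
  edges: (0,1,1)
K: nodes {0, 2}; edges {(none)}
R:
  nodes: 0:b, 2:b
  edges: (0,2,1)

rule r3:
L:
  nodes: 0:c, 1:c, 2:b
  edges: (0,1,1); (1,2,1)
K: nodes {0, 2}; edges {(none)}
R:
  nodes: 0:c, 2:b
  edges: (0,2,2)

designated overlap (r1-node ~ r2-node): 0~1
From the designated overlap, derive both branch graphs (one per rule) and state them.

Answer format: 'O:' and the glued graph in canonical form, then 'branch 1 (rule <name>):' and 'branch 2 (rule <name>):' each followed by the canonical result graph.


O:
nodes: 0:b, 1:a, 2:a, 3:b, 4:b
edges: (0,1,2); (3,0,1)
branch 1 (rule r1):
nodes: 0:b, 1:a, 2:a, 3:b, 4:b
edges: (0,1,1); (0,2,1); (3,0,1)
branch 2 (rule r2):
nodes: 1:a, 2:a, 3:b, 4:b
edges: (3,4,1)


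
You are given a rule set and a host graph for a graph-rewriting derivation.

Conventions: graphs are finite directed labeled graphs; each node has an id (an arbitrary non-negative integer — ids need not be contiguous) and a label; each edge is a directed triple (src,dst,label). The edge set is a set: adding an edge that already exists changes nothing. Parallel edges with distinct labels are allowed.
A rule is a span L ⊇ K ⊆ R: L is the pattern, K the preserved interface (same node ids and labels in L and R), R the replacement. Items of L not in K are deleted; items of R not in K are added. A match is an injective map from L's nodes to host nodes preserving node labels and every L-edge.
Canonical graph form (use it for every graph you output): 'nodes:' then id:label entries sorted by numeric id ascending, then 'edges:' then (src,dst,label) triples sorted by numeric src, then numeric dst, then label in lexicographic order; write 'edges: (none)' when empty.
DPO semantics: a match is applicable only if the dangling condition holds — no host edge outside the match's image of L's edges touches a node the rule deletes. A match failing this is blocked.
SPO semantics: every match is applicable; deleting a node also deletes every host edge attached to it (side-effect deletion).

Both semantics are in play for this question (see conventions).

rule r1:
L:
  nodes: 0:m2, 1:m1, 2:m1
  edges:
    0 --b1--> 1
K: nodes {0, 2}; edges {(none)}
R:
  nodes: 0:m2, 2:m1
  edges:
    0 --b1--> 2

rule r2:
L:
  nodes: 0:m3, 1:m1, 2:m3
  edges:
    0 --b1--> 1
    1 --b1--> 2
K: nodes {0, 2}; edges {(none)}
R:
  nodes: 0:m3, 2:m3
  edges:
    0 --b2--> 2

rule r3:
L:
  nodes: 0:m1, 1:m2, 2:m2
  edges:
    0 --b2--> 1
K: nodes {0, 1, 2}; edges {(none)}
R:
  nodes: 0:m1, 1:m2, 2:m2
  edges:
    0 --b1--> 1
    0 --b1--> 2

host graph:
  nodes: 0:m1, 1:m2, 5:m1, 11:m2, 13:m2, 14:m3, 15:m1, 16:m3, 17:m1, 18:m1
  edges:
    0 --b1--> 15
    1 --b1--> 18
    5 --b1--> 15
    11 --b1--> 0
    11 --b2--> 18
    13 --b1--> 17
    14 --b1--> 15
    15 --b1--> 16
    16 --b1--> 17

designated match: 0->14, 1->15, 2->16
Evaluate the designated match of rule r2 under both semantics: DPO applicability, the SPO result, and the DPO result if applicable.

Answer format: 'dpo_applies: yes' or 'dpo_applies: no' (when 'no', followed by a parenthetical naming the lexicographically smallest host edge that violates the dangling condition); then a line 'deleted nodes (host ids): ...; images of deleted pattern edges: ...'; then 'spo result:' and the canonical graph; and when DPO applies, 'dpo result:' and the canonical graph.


dpo_applies: no
(the rule deletes node 15, which keeps host edge (0,15,b1) outside the match image — the dangling condition fails, DPO blocks; SPO proceeds and side-deletes such edges)
deleted nodes (host ids): 15; images of deleted pattern edges: (14,15,b1); (15,16,b1)
spo result:
nodes: 0:m1, 1:m2, 5:m1, 11:m2, 13:m2, 14:m3, 16:m3, 17:m1, 18:m1
edges: (1,18,b1); (11,0,b1); (11,18,b2); (13,17,b1); (14,16,b2); (16,17,b1)


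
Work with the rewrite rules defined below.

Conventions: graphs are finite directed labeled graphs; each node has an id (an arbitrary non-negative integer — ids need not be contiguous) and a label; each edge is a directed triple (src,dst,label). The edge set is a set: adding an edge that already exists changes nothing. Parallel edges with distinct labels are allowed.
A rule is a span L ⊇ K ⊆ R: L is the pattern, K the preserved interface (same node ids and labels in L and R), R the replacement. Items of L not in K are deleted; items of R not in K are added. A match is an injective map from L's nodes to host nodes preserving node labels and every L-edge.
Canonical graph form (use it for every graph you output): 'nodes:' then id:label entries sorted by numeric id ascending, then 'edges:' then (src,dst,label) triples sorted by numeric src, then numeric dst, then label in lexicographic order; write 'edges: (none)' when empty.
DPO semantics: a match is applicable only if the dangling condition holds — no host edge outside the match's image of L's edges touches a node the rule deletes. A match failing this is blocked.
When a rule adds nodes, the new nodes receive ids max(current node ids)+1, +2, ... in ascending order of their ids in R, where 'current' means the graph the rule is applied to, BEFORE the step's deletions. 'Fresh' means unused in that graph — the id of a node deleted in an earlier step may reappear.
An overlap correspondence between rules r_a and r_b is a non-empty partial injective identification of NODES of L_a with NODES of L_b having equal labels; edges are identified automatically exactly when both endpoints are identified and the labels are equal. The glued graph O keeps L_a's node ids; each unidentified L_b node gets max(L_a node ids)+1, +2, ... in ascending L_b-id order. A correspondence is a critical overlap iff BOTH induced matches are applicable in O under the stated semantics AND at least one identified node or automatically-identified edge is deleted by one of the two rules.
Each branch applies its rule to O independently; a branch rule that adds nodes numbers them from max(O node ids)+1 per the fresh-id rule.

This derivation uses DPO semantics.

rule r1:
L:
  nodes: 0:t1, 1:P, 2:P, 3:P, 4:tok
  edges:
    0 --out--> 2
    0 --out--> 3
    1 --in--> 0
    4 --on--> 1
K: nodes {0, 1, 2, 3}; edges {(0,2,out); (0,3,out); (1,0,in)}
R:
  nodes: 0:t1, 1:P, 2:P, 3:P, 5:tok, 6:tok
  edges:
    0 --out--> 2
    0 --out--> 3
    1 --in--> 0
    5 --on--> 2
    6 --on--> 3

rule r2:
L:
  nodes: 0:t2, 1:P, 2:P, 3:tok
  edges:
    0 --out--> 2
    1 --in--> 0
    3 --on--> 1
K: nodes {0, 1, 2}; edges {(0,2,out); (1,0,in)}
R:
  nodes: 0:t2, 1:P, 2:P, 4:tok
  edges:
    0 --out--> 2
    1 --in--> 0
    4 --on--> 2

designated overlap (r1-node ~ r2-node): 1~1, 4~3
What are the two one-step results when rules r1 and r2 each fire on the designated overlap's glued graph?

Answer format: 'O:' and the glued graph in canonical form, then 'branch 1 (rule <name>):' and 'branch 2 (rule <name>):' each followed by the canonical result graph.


O:
nodes: 0:t1, 1:P, 2:P, 3:P, 4:tok, 5:t2, 6:P
edges: (0,2,out); (0,3,out); (1,0,in); (1,5,in); (4,1,on); (5,6,out)
branch 1 (rule r1):
nodes: 0:t1, 1:P, 2:P, 3:P, 5:t2, 6:P, 7:tok, 8:tok
edges: (0,2,out); (0,3,out); (1,0,in); (1,5,in); (5,6,out); (7,2,on); (8,3,on)
branch 2 (rule r2):
nodes: 0:t1, 1:P, 2:P, 3:P, 5:t2, 6:P, 7:tok
edges: (0,2,out); (0,3,out); (1,0,in); (1,5,in); (5,6,out); (7,6,on)
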